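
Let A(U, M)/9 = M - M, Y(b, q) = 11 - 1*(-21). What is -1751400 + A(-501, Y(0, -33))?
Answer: -1751400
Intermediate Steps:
Y(b, q) = 32 (Y(b, q) = 11 + 21 = 32)
A(U, M) = 0 (A(U, M) = 9*(M - M) = 9*0 = 0)
-1751400 + A(-501, Y(0, -33)) = -1751400 + 0 = -1751400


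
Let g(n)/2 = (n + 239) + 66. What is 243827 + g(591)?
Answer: 245619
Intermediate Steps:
g(n) = 610 + 2*n (g(n) = 2*((n + 239) + 66) = 2*((239 + n) + 66) = 2*(305 + n) = 610 + 2*n)
243827 + g(591) = 243827 + (610 + 2*591) = 243827 + (610 + 1182) = 243827 + 1792 = 245619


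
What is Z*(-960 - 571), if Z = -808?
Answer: 1237048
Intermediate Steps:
Z*(-960 - 571) = -808*(-960 - 571) = -808*(-1531) = 1237048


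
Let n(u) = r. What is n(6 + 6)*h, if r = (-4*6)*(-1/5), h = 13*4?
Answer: 1248/5 ≈ 249.60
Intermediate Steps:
h = 52
r = 24/5 (r = -(-24)/5 = -24*(-⅕) = 24/5 ≈ 4.8000)
n(u) = 24/5
n(6 + 6)*h = (24/5)*52 = 1248/5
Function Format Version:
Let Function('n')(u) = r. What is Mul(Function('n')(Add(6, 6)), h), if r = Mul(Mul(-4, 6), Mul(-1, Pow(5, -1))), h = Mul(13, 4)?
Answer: Rational(1248, 5) ≈ 249.60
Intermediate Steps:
h = 52
r = Rational(24, 5) (r = Mul(-24, Mul(-1, Rational(1, 5))) = Mul(-24, Rational(-1, 5)) = Rational(24, 5) ≈ 4.8000)
Function('n')(u) = Rational(24, 5)
Mul(Function('n')(Add(6, 6)), h) = Mul(Rational(24, 5), 52) = Rational(1248, 5)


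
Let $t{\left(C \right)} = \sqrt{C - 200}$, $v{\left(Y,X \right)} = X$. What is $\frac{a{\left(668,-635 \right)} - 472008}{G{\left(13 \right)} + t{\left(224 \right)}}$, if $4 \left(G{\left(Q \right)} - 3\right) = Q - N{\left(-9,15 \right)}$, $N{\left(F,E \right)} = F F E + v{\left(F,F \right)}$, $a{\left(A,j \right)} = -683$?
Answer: $\frac{2232992284}{1394377} + \frac{15126112 \sqrt{6}}{1394377} \approx 1628.0$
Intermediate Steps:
$N{\left(F,E \right)} = F + E F^{2}$ ($N{\left(F,E \right)} = F F E + F = F^{2} E + F = E F^{2} + F = F + E F^{2}$)
$t{\left(C \right)} = \sqrt{-200 + C}$
$G{\left(Q \right)} = - \frac{597}{2} + \frac{Q}{4}$ ($G{\left(Q \right)} = 3 + \frac{Q - - 9 \left(1 + 15 \left(-9\right)\right)}{4} = 3 + \frac{Q - - 9 \left(1 - 135\right)}{4} = 3 + \frac{Q - \left(-9\right) \left(-134\right)}{4} = 3 + \frac{Q - 1206}{4} = 3 + \frac{-1206 + Q}{4} = 3 + \left(- \frac{603}{2} + \frac{Q}{4}\right) = - \frac{597}{2} + \frac{Q}{4}$)
$\frac{a{\left(668,-635 \right)} - 472008}{G{\left(13 \right)} + t{\left(224 \right)}} = \frac{-683 - 472008}{\left(- \frac{597}{2} + \frac{1}{4} \cdot 13\right) + \sqrt{-200 + 224}} = - \frac{472691}{\left(- \frac{597}{2} + \frac{13}{4}\right) + \sqrt{24}} = - \frac{472691}{- \frac{1181}{4} + 2 \sqrt{6}}$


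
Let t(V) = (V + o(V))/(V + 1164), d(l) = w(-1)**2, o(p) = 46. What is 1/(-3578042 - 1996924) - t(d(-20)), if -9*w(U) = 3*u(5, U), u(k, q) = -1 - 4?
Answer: -2447420575/58542717966 ≈ -0.041806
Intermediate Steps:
u(k, q) = -5
w(U) = 5/3 (w(U) = -(-5)/3 = -1/9*(-15) = 5/3)
d(l) = 25/9 (d(l) = (5/3)**2 = 25/9)
t(V) = (46 + V)/(1164 + V) (t(V) = (V + 46)/(V + 1164) = (46 + V)/(1164 + V))
1/(-3578042 - 1996924) - t(d(-20)) = 1/(-3578042 - 1996924) - (46 + 25/9)/(1164 + 25/9) = 1/(-5574966) - 439/(10501/9*9) = -1/5574966 - 9*439/(10501*9) = -1/5574966 - 1*439/10501 = -1/5574966 - 439/10501 = -2447420575/58542717966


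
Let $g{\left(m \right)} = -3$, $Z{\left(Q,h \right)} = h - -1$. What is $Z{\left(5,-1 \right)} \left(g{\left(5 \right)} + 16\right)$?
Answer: $0$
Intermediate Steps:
$Z{\left(Q,h \right)} = 1 + h$ ($Z{\left(Q,h \right)} = h + 1 = 1 + h$)
$Z{\left(5,-1 \right)} \left(g{\left(5 \right)} + 16\right) = \left(1 - 1\right) \left(-3 + 16\right) = 0 \cdot 13 = 0$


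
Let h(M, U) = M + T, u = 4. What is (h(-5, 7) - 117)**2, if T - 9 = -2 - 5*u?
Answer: 18225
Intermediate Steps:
T = -13 (T = 9 + (-2 - 5*4) = 9 + (-2 - 20) = 9 - 22 = -13)
h(M, U) = -13 + M (h(M, U) = M - 13 = -13 + M)
(h(-5, 7) - 117)**2 = ((-13 - 5) - 117)**2 = (-18 - 117)**2 = (-135)**2 = 18225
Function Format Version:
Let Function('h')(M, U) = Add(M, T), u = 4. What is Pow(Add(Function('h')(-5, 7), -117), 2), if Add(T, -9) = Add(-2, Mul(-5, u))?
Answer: 18225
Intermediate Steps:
T = -13 (T = Add(9, Add(-2, Mul(-5, 4))) = Add(9, Add(-2, -20)) = Add(9, -22) = -13)
Function('h')(M, U) = Add(-13, M) (Function('h')(M, U) = Add(M, -13) = Add(-13, M))
Pow(Add(Function('h')(-5, 7), -117), 2) = Pow(Add(Add(-13, -5), -117), 2) = Pow(Add(-18, -117), 2) = Pow(-135, 2) = 18225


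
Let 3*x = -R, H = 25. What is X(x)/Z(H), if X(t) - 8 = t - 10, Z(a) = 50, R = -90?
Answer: 14/25 ≈ 0.56000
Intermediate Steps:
x = 30 (x = (-1*(-90))/3 = (1/3)*90 = 30)
X(t) = -2 + t (X(t) = 8 + (t - 10) = 8 + (-10 + t) = -2 + t)
X(x)/Z(H) = (-2 + 30)/50 = 28*(1/50) = 14/25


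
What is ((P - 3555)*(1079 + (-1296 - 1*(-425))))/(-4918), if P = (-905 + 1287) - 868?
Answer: 420264/2459 ≈ 170.91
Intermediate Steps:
P = -486 (P = 382 - 868 = -486)
((P - 3555)*(1079 + (-1296 - 1*(-425))))/(-4918) = ((-486 - 3555)*(1079 + (-1296 - 1*(-425))))/(-4918) = -4041*(1079 + (-1296 + 425))*(-1/4918) = -4041*(1079 - 871)*(-1/4918) = -4041*208*(-1/4918) = -840528*(-1/4918) = 420264/2459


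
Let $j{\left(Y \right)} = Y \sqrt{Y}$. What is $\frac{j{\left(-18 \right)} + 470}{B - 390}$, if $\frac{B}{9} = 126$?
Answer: $\frac{235}{372} - \frac{9 i \sqrt{2}}{124} \approx 0.63172 - 0.10264 i$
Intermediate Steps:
$B = 1134$ ($B = 9 \cdot 126 = 1134$)
$j{\left(Y \right)} = Y^{\frac{3}{2}}$
$\frac{j{\left(-18 \right)} + 470}{B - 390} = \frac{\left(-18\right)^{\frac{3}{2}} + 470}{1134 - 390} = \frac{- 54 i \sqrt{2} + 470}{744} = \left(470 - 54 i \sqrt{2}\right) \frac{1}{744} = \frac{235}{372} - \frac{9 i \sqrt{2}}{124}$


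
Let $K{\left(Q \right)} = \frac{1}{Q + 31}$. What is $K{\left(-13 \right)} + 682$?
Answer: $\frac{12277}{18} \approx 682.06$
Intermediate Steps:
$K{\left(Q \right)} = \frac{1}{31 + Q}$
$K{\left(-13 \right)} + 682 = \frac{1}{31 - 13} + 682 = \frac{1}{18} + 682 = \frac{12277}{18}$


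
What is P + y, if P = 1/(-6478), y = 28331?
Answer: 183528217/6478 ≈ 28331.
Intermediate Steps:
P = -1/6478 ≈ -0.00015437
P + y = -1/6478 + 28331 = 183528217/6478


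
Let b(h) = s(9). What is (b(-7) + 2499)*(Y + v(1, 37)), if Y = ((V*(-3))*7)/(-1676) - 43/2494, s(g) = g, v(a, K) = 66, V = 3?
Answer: 2011950831/12151 ≈ 1.6558e+5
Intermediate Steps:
b(h) = 9
Y = 989/48604 (Y = ((3*(-3))*7)/(-1676) - 43/2494 = -9*7*(-1/1676) - 43*1/2494 = -63*(-1/1676) - 1/58 = 63/1676 - 1/58 = 989/48604 ≈ 0.020348)
(b(-7) + 2499)*(Y + v(1, 37)) = (9 + 2499)*(989/48604 + 66) = 2508*(3208853/48604) = 2011950831/12151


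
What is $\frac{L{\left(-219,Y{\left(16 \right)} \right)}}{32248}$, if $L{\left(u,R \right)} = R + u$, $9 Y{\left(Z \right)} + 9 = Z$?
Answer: $- \frac{491}{72558} \approx -0.006767$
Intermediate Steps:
$Y{\left(Z \right)} = -1 + \frac{Z}{9}$
$\frac{L{\left(-219,Y{\left(16 \right)} \right)}}{32248} = \frac{\left(-1 + \frac{1}{9} \cdot 16\right) - 219}{32248} = \left(\left(-1 + \frac{16}{9}\right) - 219\right) \frac{1}{32248} = \left(\frac{7}{9} - 219\right) \frac{1}{32248} = \left(- \frac{1964}{9}\right) \frac{1}{32248} = - \frac{491}{72558}$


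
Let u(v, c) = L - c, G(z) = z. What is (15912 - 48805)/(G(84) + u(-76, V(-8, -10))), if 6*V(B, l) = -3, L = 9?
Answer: -65786/187 ≈ -351.80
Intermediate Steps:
V(B, l) = -1/2 (V(B, l) = (1/6)*(-3) = -1/2)
u(v, c) = 9 - c
(15912 - 48805)/(G(84) + u(-76, V(-8, -10))) = (15912 - 48805)/(84 + (9 - 1*(-1/2))) = -32893/(84 + (9 + 1/2)) = -32893/(84 + 19/2) = -32893/187/2 = -32893*2/187 = -65786/187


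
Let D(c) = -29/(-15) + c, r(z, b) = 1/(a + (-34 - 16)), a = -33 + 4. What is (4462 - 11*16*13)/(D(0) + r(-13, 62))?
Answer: 1288095/1138 ≈ 1131.9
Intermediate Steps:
a = -29
r(z, b) = -1/79 (r(z, b) = 1/(-29 + (-34 - 16)) = 1/(-29 - 50) = 1/(-79) = -1/79)
D(c) = 29/15 + c (D(c) = -29*(-1/15) + c = 29/15 + c)
(4462 - 11*16*13)/(D(0) + r(-13, 62)) = (4462 - 11*16*13)/((29/15 + 0) - 1/79) = (4462 - 176*13)/(29/15 - 1/79) = (4462 - 2288)/(2276/1185) = 2174*(1185/2276) = 1288095/1138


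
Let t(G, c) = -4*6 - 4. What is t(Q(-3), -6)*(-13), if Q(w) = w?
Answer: 364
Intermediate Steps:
t(G, c) = -28 (t(G, c) = -24 - 4 = -28)
t(Q(-3), -6)*(-13) = -28*(-13) = 364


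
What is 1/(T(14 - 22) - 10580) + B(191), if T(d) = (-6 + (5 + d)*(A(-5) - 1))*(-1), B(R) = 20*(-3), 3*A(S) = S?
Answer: -634921/10582 ≈ -60.000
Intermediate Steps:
A(S) = S/3
B(R) = -60
T(d) = 58/3 + 8*d/3 (T(d) = (-6 + (5 + d)*((⅓)*(-5) - 1))*(-1) = (-6 + (5 + d)*(-5/3 - 1))*(-1) = (-6 + (5 + d)*(-8/3))*(-1) = (-6 + (-40/3 - 8*d/3))*(-1) = (-58/3 - 8*d/3)*(-1) = 58/3 + 8*d/3)
1/(T(14 - 22) - 10580) + B(191) = 1/((58/3 + 8*(14 - 22)/3) - 10580) - 60 = 1/((58/3 + (8/3)*(-8)) - 10580) - 60 = 1/((58/3 - 64/3) - 10580) - 60 = 1/(-2 - 10580) - 60 = 1/(-10582) - 60 = -1/10582 - 60 = -634921/10582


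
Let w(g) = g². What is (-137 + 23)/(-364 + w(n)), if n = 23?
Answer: -38/55 ≈ -0.69091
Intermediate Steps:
(-137 + 23)/(-364 + w(n)) = (-137 + 23)/(-364 + 23²) = -114/(-364 + 529) = -114/165 = -114*1/165 = -38/55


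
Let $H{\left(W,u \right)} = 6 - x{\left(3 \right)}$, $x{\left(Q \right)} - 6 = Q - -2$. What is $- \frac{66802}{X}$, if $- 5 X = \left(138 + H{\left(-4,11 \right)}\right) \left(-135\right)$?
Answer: $- \frac{66802}{3591} \approx -18.603$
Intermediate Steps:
$x{\left(Q \right)} = 8 + Q$ ($x{\left(Q \right)} = 6 + \left(Q - -2\right) = 6 + \left(Q + 2\right) = 6 + \left(2 + Q\right) = 8 + Q$)
$H{\left(W,u \right)} = -5$ ($H{\left(W,u \right)} = 6 - \left(8 + 3\right) = 6 - 11 = -5$)
$X = 3591$ ($X = - \frac{\left(138 - 5\right) \left(-135\right)}{5} = - \frac{133 \left(-135\right)}{5} = \left(- \frac{1}{5}\right) \left(-17955\right) = 3591$)
$- \frac{66802}{X} = - \frac{66802}{3591}$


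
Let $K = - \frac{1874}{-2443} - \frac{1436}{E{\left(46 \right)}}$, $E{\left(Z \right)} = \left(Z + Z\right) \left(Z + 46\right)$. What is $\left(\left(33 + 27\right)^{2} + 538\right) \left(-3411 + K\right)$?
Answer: $- \frac{36475837136349}{2584694} \approx -1.4112 \cdot 10^{7}$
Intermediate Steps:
$E{\left(Z \right)} = 2 Z \left(46 + Z\right)$
$K = \frac{3088347}{5169388}$ ($K = - \frac{1874}{-2443} - \frac{1436}{2 \cdot 46 \left(46 + 46\right)} = \left(-1874\right) \left(- \frac{1}{2443}\right) - \frac{1436}{2 \cdot 46 \cdot 92} = \frac{1874}{2443} - \frac{1436}{8464} = \frac{1874}{2443} - \frac{359}{2116} = \frac{3088347}{5169388} \approx 0.59743$)
$\left(\left(33 + 27\right)^{2} + 538\right) \left(-3411 + K\right) = \left(\left(33 + 27\right)^{2} + 538\right) \left(-3411 + \frac{3088347}{5169388}\right) = \left(60^{2} + 538\right) \left(- \frac{17629694121}{5169388}\right) = \left(3600 + 538\right) \left(- \frac{17629694121}{5169388}\right) = 4138 \left(- \frac{17629694121}{5169388}\right) = - \frac{36475837136349}{2584694}$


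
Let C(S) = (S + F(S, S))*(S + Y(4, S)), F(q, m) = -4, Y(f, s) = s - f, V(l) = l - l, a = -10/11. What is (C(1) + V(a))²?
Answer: 36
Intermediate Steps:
a = -10/11 (a = -10*1/11 = -10/11 ≈ -0.90909)
V(l) = 0
C(S) = (-4 + S)*(-4 + 2*S) (C(S) = (S - 4)*(S + (S - 1*4)) = (-4 + S)*(S + (S - 4)) = (-4 + S)*(S + (-4 + S)) = (-4 + S)*(-4 + 2*S))
(C(1) + V(a))² = ((16 - 12*1 + 2*1²) + 0)² = ((16 - 12 + 2*1) + 0)² = ((16 - 12 + 2) + 0)² = (6 + 0)² = 6² = 36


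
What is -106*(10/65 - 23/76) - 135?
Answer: -58899/494 ≈ -119.23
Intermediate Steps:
-106*(10/65 - 23/76) - 135 = -106*(10*(1/65) - 23*1/76) - 135 = -106*(2/13 - 23/76) - 135 = -106*(-147/988) - 135 = 7791/494 - 135 = -58899/494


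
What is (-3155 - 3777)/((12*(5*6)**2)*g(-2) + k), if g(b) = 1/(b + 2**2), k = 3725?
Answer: -6932/9125 ≈ -0.75967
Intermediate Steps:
g(b) = 1/(4 + b) (g(b) = 1/(b + 4) = 1/(4 + b))
(-3155 - 3777)/((12*(5*6)**2)*g(-2) + k) = (-3155 - 3777)/((12*(5*6)**2)/(4 - 2) + 3725) = -6932/((12*30**2)/2 + 3725) = -6932/((12*900)*(1/2) + 3725) = -6932/(10800*(1/2) + 3725) = -6932/(5400 + 3725) = -6932/9125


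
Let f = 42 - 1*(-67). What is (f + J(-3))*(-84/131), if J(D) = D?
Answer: -8904/131 ≈ -67.969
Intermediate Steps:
f = 109 (f = 42 + 67 = 109)
(f + J(-3))*(-84/131) = (109 - 3)*(-84/131) = 106*(-84*1/131) = 106*(-84/131) = -8904/131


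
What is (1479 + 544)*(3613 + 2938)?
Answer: 13252673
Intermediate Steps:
(1479 + 544)*(3613 + 2938) = 2023*6551 = 13252673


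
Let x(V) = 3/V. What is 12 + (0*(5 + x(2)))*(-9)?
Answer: 12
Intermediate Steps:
12 + (0*(5 + x(2)))*(-9) = 12 + (0*(5 + 3/2))*(-9) = 12 + (0*(13/2))*(-9) = 12 + 0*(-9) = 12 + 0 = 12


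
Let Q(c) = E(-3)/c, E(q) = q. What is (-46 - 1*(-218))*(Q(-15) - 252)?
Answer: -216548/5 ≈ -43310.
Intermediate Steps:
Q(c) = -3/c
(-46 - 1*(-218))*(Q(-15) - 252) = (-46 - 1*(-218))*(-3/(-15) - 252) = (-46 + 218)*(-3*(-1/15) - 252) = 172*(⅕ - 252) = 172*(-1259/5) = -216548/5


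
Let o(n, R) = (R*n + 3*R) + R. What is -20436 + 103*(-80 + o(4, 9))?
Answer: -21260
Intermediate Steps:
o(n, R) = 4*R + R*n (o(n, R) = (3*R + R*n) + R = 4*R + R*n)
-20436 + 103*(-80 + o(4, 9)) = -20436 + 103*(-80 + 9*(4 + 4)) = -20436 + 103*(-80 + 9*8) = -20436 + 103*(-80 + 72) = -20436 + 103*(-8) = -20436 - 824 = -21260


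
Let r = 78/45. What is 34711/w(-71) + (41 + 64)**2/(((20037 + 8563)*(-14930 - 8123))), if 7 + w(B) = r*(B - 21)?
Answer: -1248300685587/5986587464 ≈ -208.52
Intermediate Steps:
r = 26/15 (r = 78*(1/45) = 26/15 ≈ 1.7333)
w(B) = -217/5 + 26*B/15 (w(B) = -7 + 26*(B - 21)/15 = -7 + 26*(-21 + B)/15 = -7 + (-182/5 + 26*B/15) = -217/5 + 26*B/15)
34711/w(-71) + (41 + 64)**2/(((20037 + 8563)*(-14930 - 8123))) = 34711/(-217/5 + (26/15)*(-71)) + (41 + 64)**2/(((20037 + 8563)*(-14930 - 8123))) = 34711/(-217/5 - 1846/15) + 105**2/((28600*(-23053))) = 34711/(-2497/15) + 11025/(-659315800) = 34711*(-15/2497) + 11025*(-1/659315800) = -520665/2497 - 441/26372632 = -1248300685587/5986587464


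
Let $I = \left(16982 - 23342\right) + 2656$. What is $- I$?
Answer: $3704$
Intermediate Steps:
$I = -3704$ ($I = -6360 + 2656 = -3704$)
$- I = \left(-1\right) \left(-3704\right) = 3704$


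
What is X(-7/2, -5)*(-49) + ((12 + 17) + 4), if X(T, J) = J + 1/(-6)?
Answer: 1717/6 ≈ 286.17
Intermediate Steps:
X(T, J) = -⅙ + J (X(T, J) = J - ⅙ = -⅙ + J)
X(-7/2, -5)*(-49) + ((12 + 17) + 4) = (-⅙ - 5)*(-49) + ((12 + 17) + 4) = -31/6*(-49) + (29 + 4) = 1519/6 + 33 = 1717/6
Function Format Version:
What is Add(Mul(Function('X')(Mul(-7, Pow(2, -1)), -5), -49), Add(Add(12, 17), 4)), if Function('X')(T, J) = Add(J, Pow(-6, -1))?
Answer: Rational(1717, 6) ≈ 286.17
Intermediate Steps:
Function('X')(T, J) = Add(Rational(-1, 6), J) (Function('X')(T, J) = Add(J, Rational(-1, 6)) = Add(Rational(-1, 6), J))
Add(Mul(Function('X')(Mul(-7, Pow(2, -1)), -5), -49), Add(Add(12, 17), 4)) = Add(Mul(Add(Rational(-1, 6), -5), -49), Add(Add(12, 17), 4)) = Add(Mul(Rational(-31, 6), -49), Add(29, 4)) = Add(Rational(1519, 6), 33) = Rational(1717, 6)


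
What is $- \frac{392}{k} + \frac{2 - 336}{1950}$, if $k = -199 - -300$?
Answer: $- \frac{399067}{98475} \approx -4.0525$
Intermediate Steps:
$k = 101$ ($k = -199 + 300 = 101$)
$- \frac{392}{k} + \frac{2 - 336}{1950} = - \frac{392}{101} + \frac{2 - 336}{1950} = \left(-392\right) \frac{1}{101} + \left(2 - 336\right) \frac{1}{1950} = - \frac{392}{101} - \frac{167}{975} = - \frac{399067}{98475}$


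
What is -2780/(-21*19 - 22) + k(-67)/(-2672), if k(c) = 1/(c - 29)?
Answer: 713103781/107991552 ≈ 6.6033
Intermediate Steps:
k(c) = 1/(-29 + c)
-2780/(-21*19 - 22) + k(-67)/(-2672) = -2780/(-21*19 - 22) + 1/(-29 - 67*(-2672)) = -2780/(-399 - 22) - 1/2672/(-96) = -2780/(-421) - 1/96*(-1/2672) = -2780*(-1/421) + 1/256512 = 2780/421 + 1/256512 = 713103781/107991552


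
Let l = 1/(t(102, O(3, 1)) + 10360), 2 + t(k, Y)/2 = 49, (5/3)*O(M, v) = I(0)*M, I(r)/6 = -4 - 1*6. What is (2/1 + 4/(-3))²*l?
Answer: 2/47043 ≈ 4.2514e-5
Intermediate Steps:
I(r) = -60 (I(r) = 6*(-4 - 1*6) = 6*(-4 - 6) = 6*(-10) = -60)
O(M, v) = -36*M (O(M, v) = 3*(-60*M)/5 = -36*M)
t(k, Y) = 94 (t(k, Y) = -4 + 2*49 = -4 + 98 = 94)
l = 1/10454 (l = 1/(94 + 10360) = 1/10454 ≈ 9.5657e-5)
(2/1 + 4/(-3))²*l = (2/1 + 4/(-3))²*(1/10454) = (2*1 + 4*(-⅓))²*(1/10454) = (2 - 4/3)²*(1/10454) = (⅔)²*(1/10454) = (4/9)*(1/10454) = 2/47043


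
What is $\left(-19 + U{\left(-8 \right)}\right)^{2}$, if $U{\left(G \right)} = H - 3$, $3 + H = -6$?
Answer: $961$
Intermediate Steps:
$H = -9$ ($H = -3 - 6 = -9$)
$U{\left(G \right)} = -12$ ($U{\left(G \right)} = -9 - 3 = -12$)
$\left(-19 + U{\left(-8 \right)}\right)^{2} = \left(-19 - 12\right)^{2} = \left(-31\right)^{2} = 961$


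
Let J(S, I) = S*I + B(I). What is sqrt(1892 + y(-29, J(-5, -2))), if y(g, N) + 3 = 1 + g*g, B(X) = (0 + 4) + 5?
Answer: sqrt(2731) ≈ 52.259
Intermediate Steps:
B(X) = 9 (B(X) = 4 + 5 = 9)
J(S, I) = 9 + I*S (J(S, I) = S*I + 9 = I*S + 9 = 9 + I*S)
y(g, N) = -2 + g**2 (y(g, N) = -3 + (1 + g*g) = -3 + (1 + g**2) = -2 + g**2)
sqrt(1892 + y(-29, J(-5, -2))) = sqrt(1892 + (-2 + (-29)**2)) = sqrt(1892 + (-2 + 841)) = sqrt(1892 + 839) = sqrt(2731)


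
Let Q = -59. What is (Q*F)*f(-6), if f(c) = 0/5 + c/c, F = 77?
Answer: -4543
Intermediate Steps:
f(c) = 1 (f(c) = 0*(⅕) + 1 = 0 + 1 = 1)
(Q*F)*f(-6) = -59*77*1 = -4543*1 = -4543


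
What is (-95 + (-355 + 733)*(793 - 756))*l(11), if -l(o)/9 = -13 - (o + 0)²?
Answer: 16752546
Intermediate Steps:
l(o) = 117 + 9*o² (l(o) = -9*(-13 - (o + 0)²) = -9*(-13 - o²) = 117 + 9*o²)
(-95 + (-355 + 733)*(793 - 756))*l(11) = (-95 + (-355 + 733)*(793 - 756))*(117 + 9*11²) = (-95 + 378*37)*(117 + 9*121) = (-95 + 13986)*(117 + 1089) = 13891*1206 = 16752546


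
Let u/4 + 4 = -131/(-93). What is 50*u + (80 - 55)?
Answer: -45875/93 ≈ -493.28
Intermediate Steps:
u = -964/93 (u = -16 + 4*(-131/(-93)) = -16 + 4*(-131*(-1/93)) = -16 + 4*(131/93) = -16 + 524/93 = -964/93 ≈ -10.366)
50*u + (80 - 55) = 50*(-964/93) + (80 - 55) = -48200/93 + 25 = -45875/93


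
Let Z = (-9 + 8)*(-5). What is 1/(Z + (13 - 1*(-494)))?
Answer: 1/512 ≈ 0.0019531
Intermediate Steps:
Z = 5 (Z = -1*(-5) = 5)
1/(Z + (13 - 1*(-494))) = 1/(5 + (13 - 1*(-494))) = 1/(5 + (13 + 494)) = 1/(5 + 507) = 1/512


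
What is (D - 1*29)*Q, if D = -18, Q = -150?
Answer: 7050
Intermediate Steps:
(D - 1*29)*Q = (-18 - 1*29)*(-150) = (-18 - 29)*(-150) = -47*(-150) = 7050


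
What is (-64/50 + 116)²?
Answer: 8225424/625 ≈ 13161.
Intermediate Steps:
(-64/50 + 116)² = (-64*1/50 + 116)² = (-32/25 + 116)² = (2868/25)² = 8225424/625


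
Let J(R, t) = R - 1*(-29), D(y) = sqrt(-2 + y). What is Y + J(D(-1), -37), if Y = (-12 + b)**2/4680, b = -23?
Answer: 27389/936 + I*sqrt(3) ≈ 29.262 + 1.732*I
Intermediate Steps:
J(R, t) = 29 + R (J(R, t) = R + 29 = 29 + R)
Y = 245/936 (Y = (-12 - 23)**2/4680 = (-35)**2*(1/4680) = 1225*(1/4680) = 245/936 ≈ 0.26175)
Y + J(D(-1), -37) = 245/936 + (29 + sqrt(-2 - 1)) = 245/936 + (29 + sqrt(-3)) = 245/936 + (29 + I*sqrt(3)) = 27389/936 + I*sqrt(3)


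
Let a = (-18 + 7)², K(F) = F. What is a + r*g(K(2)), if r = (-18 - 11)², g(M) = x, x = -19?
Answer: -15858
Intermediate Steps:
a = 121 (a = (-11)² = 121)
g(M) = -19
r = 841 (r = (-29)² = 841)
a + r*g(K(2)) = 121 + 841*(-19) = 121 - 15979 = -15858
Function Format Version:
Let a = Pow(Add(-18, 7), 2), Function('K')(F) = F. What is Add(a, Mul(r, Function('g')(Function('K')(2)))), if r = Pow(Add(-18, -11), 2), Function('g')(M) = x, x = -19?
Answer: -15858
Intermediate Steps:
a = 121 (a = Pow(-11, 2) = 121)
Function('g')(M) = -19
r = 841 (r = Pow(-29, 2) = 841)
Add(a, Mul(r, Function('g')(Function('K')(2)))) = Add(121, Mul(841, -19)) = Add(121, -15979) = -15858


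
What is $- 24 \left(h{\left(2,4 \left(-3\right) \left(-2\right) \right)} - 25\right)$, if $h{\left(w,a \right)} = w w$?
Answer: $504$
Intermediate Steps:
$h{\left(w,a \right)} = w^{2}$
$- 24 \left(h{\left(2,4 \left(-3\right) \left(-2\right) \right)} - 25\right) = - 24 \left(2^{2} - 25\right) = - 24 \left(4 - 25\right) = \left(-24\right) \left(-21\right) = 504$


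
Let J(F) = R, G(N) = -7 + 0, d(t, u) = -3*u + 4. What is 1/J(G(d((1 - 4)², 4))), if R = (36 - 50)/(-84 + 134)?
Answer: -25/7 ≈ -3.5714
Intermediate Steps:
d(t, u) = 4 - 3*u
G(N) = -7
R = -7/25 (R = -14/50 = -14*1/50 = -7/25 ≈ -0.28000)
J(F) = -7/25
1/J(G(d((1 - 4)², 4))) = 1/(-7/25) = -25/7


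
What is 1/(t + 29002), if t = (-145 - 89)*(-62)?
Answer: 1/43510 ≈ 2.2983e-5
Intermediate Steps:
t = 14508 (t = -234*(-62) = 14508)
1/(t + 29002) = 1/(14508 + 29002) = 1/43510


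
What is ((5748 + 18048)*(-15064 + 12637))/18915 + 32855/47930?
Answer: -184498310749/60439730 ≈ -3052.6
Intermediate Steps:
((5748 + 18048)*(-15064 + 12637))/18915 + 32855/47930 = (23796*(-2427))*(1/18915) + 32855*(1/47930) = -57752892*1/18915 + 6571/9586 = -19250964/6305 + 6571/9586 = -184498310749/60439730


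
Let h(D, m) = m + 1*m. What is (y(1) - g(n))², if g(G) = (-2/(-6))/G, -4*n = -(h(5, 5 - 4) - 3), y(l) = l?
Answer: 49/9 ≈ 5.4444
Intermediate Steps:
h(D, m) = 2*m (h(D, m) = m + m = 2*m)
n = -¼ (n = -(-1)*(2*(5 - 4) - 3)/4 = -(-1)*(2*1 - 3)/4 = -(-1)*(2 - 3)/4 = -(-1)*(-1)/4 = -¼*1 = -¼ ≈ -0.25000)
g(G) = 1/(3*G) (g(G) = (-2*(-⅙))/G = 1/(3*G))
(y(1) - g(n))² = (1 - 1/(3*(-¼)))² = (1 - (-4)/3)² = (1 - 1*(-4/3))² = (1 + 4/3)² = (7/3)² = 49/9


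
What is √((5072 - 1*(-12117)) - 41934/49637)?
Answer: 11*√7142641727/7091 ≈ 131.10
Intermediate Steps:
√((5072 - 1*(-12117)) - 41934/49637) = √((5072 + 12117) - 41934*1/49637) = √(17189 - 41934/49637) = √(853168459/49637) = 11*√7142641727/7091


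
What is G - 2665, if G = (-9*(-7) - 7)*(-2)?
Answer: -2777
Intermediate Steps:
G = -112 (G = (63 - 7)*(-2) = 56*(-2) = -112)
G - 2665 = -112 - 2665 = -2777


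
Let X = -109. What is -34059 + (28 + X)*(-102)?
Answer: -25797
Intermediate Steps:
-34059 + (28 + X)*(-102) = -34059 + (28 - 109)*(-102) = -34059 - 81*(-102) = -34059 + 8262 = -25797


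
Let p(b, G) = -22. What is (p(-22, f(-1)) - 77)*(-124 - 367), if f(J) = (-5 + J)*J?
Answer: 48609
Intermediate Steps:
f(J) = J*(-5 + J)
(p(-22, f(-1)) - 77)*(-124 - 367) = (-22 - 77)*(-124 - 367) = -99*(-491) = 48609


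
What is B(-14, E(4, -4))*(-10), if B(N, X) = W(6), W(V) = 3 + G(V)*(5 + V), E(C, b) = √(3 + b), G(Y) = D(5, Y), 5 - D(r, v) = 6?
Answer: 80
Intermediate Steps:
D(r, v) = -1 (D(r, v) = 5 - 1*6 = 5 - 6 = -1)
G(Y) = -1
W(V) = -2 - V (W(V) = 3 - (5 + V) = 3 + (-5 - V) = -2 - V)
B(N, X) = -8 (B(N, X) = -2 - 1*6 = -2 - 6 = -8)
B(-14, E(4, -4))*(-10) = -8*(-10) = 80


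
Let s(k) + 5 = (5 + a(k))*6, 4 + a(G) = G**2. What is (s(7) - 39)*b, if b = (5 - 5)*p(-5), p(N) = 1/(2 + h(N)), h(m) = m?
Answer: 0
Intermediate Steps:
a(G) = -4 + G**2
p(N) = 1/(2 + N)
s(k) = 1 + 6*k**2 (s(k) = -5 + (5 + (-4 + k**2))*6 = -5 + (1 + k**2)*6 = -5 + (6 + 6*k**2) = 1 + 6*k**2)
b = 0 (b = (5 - 5)/(2 - 5) = 0/(-3) = 0*(-1/3) = 0)
(s(7) - 39)*b = ((1 + 6*7**2) - 39)*0 = ((1 + 6*49) - 39)*0 = ((1 + 294) - 39)*0 = (295 - 39)*0 = 256*0 = 0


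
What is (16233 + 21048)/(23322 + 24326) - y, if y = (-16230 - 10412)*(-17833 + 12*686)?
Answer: -12187874354335/47648 ≈ -2.5579e+8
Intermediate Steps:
y = 255789842 (y = -26642*(-17833 + 8232) = -26642*(-9601) = 255789842)
(16233 + 21048)/(23322 + 24326) - y = (16233 + 21048)/(23322 + 24326) - 1*255789842 = 37281/47648 - 255789842 = -12187874354335/47648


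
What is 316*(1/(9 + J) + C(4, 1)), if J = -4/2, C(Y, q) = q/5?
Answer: 3792/35 ≈ 108.34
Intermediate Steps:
C(Y, q) = q/5 (C(Y, q) = q*(⅕) = q/5)
J = -2 (J = -4*½ = -2)
316*(1/(9 + J) + C(4, 1)) = 316*(1/(9 - 2) + (⅕)*1) = 316*(1/7 + ⅕) = 316*(⅐ + ⅕) = 316*(12/35) = 3792/35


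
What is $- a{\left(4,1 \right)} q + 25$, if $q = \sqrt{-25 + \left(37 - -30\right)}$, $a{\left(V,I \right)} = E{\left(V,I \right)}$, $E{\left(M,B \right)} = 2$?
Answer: $25 - 2 \sqrt{42} \approx 12.039$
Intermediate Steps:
$a{\left(V,I \right)} = 2$
$q = \sqrt{42}$ ($q = \sqrt{-25 + \left(37 + 30\right)} = \sqrt{-25 + 67} = \sqrt{42} \approx 6.4807$)
$- a{\left(4,1 \right)} q + 25 = \left(-1\right) 2 \sqrt{42} + 25 = - 2 \sqrt{42} + 25 = 25 - 2 \sqrt{42}$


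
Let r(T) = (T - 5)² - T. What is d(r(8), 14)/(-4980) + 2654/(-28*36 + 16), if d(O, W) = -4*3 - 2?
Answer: -1650379/617520 ≈ -2.6726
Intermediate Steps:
r(T) = (-5 + T)² - T
d(O, W) = -14 (d(O, W) = -12 - 2 = -14)
d(r(8), 14)/(-4980) + 2654/(-28*36 + 16) = -14/(-4980) + 2654/(-28*36 + 16) = -14*(-1/4980) + 2654/(-1008 + 16) = 7/2490 + 2654/(-992) = 7/2490 + 2654*(-1/992) = 7/2490 - 1327/496 = -1650379/617520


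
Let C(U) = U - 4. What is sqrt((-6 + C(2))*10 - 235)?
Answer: 3*I*sqrt(35) ≈ 17.748*I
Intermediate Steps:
C(U) = -4 + U
sqrt((-6 + C(2))*10 - 235) = sqrt((-6 + (-4 + 2))*10 - 235) = sqrt((-6 - 2)*10 - 235) = sqrt(-8*10 - 235) = sqrt(-80 - 235) = sqrt(-315) = 3*I*sqrt(35)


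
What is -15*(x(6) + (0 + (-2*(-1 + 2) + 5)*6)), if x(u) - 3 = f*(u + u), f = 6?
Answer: -1395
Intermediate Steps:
x(u) = 3 + 12*u (x(u) = 3 + 6*(u + u) = 3 + 6*(2*u) = 3 + 12*u)
-15*(x(6) + (0 + (-2*(-1 + 2) + 5)*6)) = -15*((3 + 12*6) + (0 + (-2*(-1 + 2) + 5)*6)) = -15*((3 + 72) + (0 + (-2*1 + 5)*6)) = -15*(75 + (0 + (-2 + 5)*6)) = -15*(75 + (0 + 3*6)) = -15*(75 + (0 + 18)) = -15*(75 + 18) = -15*93 = -1395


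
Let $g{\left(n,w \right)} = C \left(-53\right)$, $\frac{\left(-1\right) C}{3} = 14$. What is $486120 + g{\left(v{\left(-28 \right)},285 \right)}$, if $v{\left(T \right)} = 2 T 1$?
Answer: $488346$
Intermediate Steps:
$C = -42$ ($C = \left(-3\right) 14 = -42$)
$v{\left(T \right)} = 2 T$
$g{\left(n,w \right)} = 2226$ ($g{\left(n,w \right)} = \left(-42\right) \left(-53\right) = 2226$)
$486120 + g{\left(v{\left(-28 \right)},285 \right)} = 486120 + 2226 = 488346$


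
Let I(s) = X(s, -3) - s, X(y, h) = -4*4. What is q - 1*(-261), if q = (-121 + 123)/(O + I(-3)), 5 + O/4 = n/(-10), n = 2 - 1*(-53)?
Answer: 14353/55 ≈ 260.96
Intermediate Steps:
n = 55 (n = 2 + 53 = 55)
X(y, h) = -16
I(s) = -16 - s
O = -42 (O = -20 + 4*(55/(-10)) = -20 + 4*(55*(-1/10)) = -20 + 4*(-11/2) = -20 - 22 = -42)
q = -2/55 (q = (-121 + 123)/(-42 + (-16 - 1*(-3))) = 2/(-42 + (-16 + 3)) = 2/(-42 - 13) = 2/(-55) = 2*(-1/55) = -2/55 ≈ -0.036364)
q - 1*(-261) = -2/55 - 1*(-261) = -2/55 + 261 = 14353/55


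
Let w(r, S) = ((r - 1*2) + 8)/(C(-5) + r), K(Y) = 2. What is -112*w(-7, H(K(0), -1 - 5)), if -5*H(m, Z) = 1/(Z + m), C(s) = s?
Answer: -28/3 ≈ -9.3333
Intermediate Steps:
H(m, Z) = -1/(5*(Z + m))
w(r, S) = (6 + r)/(-5 + r) (w(r, S) = ((r - 1*2) + 8)/(-5 + r) = ((r - 2) + 8)/(-5 + r) = ((-2 + r) + 8)/(-5 + r) = (6 + r)/(-5 + r))
-112*w(-7, H(K(0), -1 - 5)) = -112*(6 - 7)/(-5 - 7) = -112*(-1)/(-12) = -(-28)*(-1)/3 = -112*1/12 = -28/3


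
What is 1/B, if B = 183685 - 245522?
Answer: -1/61837 ≈ -1.6172e-5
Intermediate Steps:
B = -61837
1/B = 1/(-61837) = -1/61837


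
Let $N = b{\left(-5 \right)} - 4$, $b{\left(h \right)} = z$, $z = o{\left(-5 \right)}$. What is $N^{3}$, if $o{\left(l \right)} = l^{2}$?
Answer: $9261$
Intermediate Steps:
$z = 25$ ($z = \left(-5\right)^{2} = 25$)
$b{\left(h \right)} = 25$
$N = 21$ ($N = 25 - 4 = 21$)
$N^{3} = 21^{3} = 9261$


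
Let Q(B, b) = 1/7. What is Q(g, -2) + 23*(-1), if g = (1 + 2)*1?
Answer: -160/7 ≈ -22.857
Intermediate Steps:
g = 3 (g = 3*1 = 3)
Q(B, b) = 1/7
Q(g, -2) + 23*(-1) = 1/7 + 23*(-1) = 1/7 - 23 = -160/7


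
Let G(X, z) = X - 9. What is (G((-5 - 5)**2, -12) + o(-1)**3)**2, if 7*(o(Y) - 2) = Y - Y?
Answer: 9801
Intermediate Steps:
o(Y) = 2 (o(Y) = 2 + (Y - Y)/7 = 2 + (1/7)*0 = 2 + 0 = 2)
G(X, z) = -9 + X
(G((-5 - 5)**2, -12) + o(-1)**3)**2 = ((-9 + (-5 - 5)**2) + 2**3)**2 = ((-9 + (-10)**2) + 8)**2 = ((-9 + 100) + 8)**2 = (91 + 8)**2 = 99**2 = 9801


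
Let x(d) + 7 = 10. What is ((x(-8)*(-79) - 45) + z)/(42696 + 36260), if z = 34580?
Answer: 17149/39478 ≈ 0.43439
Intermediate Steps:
x(d) = 3 (x(d) = -7 + 10 = 3)
((x(-8)*(-79) - 45) + z)/(42696 + 36260) = ((3*(-79) - 45) + 34580)/(42696 + 36260) = ((-237 - 45) + 34580)/78956 = (-282 + 34580)*(1/78956) = 34298*(1/78956) = 17149/39478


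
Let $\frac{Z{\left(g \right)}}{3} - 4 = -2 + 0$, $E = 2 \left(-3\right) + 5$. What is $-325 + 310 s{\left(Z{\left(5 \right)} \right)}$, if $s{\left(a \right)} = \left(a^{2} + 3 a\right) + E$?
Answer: $16105$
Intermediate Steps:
$E = -1$ ($E = -6 + 5 = -1$)
$Z{\left(g \right)} = 6$ ($Z{\left(g \right)} = 12 + 3 \left(-2 + 0\right) = 12 + 3 \left(-2\right) = 12 - 6 = 6$)
$s{\left(a \right)} = -1 + a^{2} + 3 a$ ($s{\left(a \right)} = \left(a^{2} + 3 a\right) - 1 = -1 + a^{2} + 3 a$)
$-325 + 310 s{\left(Z{\left(5 \right)} \right)} = -325 + 310 \left(-1 + 6^{2} + 3 \cdot 6\right) = -325 + 310 \left(-1 + 36 + 18\right) = -325 + 310 \cdot 53 = -325 + 16430 = 16105$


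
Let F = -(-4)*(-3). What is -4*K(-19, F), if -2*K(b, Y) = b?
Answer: -38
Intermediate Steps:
F = -12 (F = -1*12 = -12)
K(b, Y) = -b/2
-4*K(-19, F) = -(-2)*(-19) = -4*19/2 = -38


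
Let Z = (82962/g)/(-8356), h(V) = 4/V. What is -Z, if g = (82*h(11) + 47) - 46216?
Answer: -152097/706821506 ≈ -0.00021518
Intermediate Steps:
g = -507531/11 (g = (82*(4/11) + 47) - 46216 = (328/11 + 47) - 46216 = 845/11 - 46216 = -507531/11 ≈ -46139.)
Z = 152097/706821506 (Z = (82962/(-507531/11))/(-8356) = (82962*(-11/507531))*(-1/8356) = -304194/169177*(-1/8356) = 152097/706821506 ≈ 0.00021518)
-Z = -1*152097/706821506 = -152097/706821506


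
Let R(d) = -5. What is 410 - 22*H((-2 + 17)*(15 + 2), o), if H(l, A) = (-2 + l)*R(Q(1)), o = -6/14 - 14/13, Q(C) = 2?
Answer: 28240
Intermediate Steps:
o = -137/91 (o = -6*1/14 - 14*1/13 = -3/7 - 14/13 = -137/91 ≈ -1.5055)
H(l, A) = 10 - 5*l (H(l, A) = (-2 + l)*(-5) = 10 - 5*l)
410 - 22*H((-2 + 17)*(15 + 2), o) = 410 - 22*(10 - 5*(-2 + 17)*(15 + 2)) = 410 - 22*(10 - 75*17) = 410 - 22*(10 - 5*255) = 410 - 22*(10 - 1275) = 410 - 22*(-1265) = 410 + 27830 = 28240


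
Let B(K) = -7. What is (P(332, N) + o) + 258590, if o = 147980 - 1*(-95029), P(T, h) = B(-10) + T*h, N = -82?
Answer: 474368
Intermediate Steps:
P(T, h) = -7 + T*h
o = 243009 (o = 147980 + 95029 = 243009)
(P(332, N) + o) + 258590 = ((-7 + 332*(-82)) + 243009) + 258590 = ((-7 - 27224) + 243009) + 258590 = (-27231 + 243009) + 258590 = 215778 + 258590 = 474368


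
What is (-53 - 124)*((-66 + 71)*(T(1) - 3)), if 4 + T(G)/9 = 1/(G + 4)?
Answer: 32922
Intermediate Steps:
T(G) = -36 + 9/(4 + G) (T(G) = -36 + 9/(G + 4) = -36 + 9/(4 + G))
(-53 - 124)*((-66 + 71)*(T(1) - 3)) = (-53 - 124)*((-66 + 71)*(9*(-15 - 4*1)/(4 + 1) - 3)) = -885*(9*(-15 - 4)/5 - 3) = -885*(9*(⅕)*(-19) - 3) = -885*(-171/5 - 3) = -885*(-186)/5 = -177*(-186) = 32922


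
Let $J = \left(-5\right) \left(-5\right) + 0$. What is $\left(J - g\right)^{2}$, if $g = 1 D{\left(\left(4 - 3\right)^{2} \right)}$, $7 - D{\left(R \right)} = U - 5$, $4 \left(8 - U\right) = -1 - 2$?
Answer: $\frac{7569}{16} \approx 473.06$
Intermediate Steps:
$U = \frac{35}{4}$ ($U = 8 - \frac{-1 - 2}{4} = 8 - - \frac{3}{4} = 8 + \frac{3}{4} = \frac{35}{4} \approx 8.75$)
$J = 25$ ($J = 25 + 0 = 25$)
$D{\left(R \right)} = \frac{13}{4}$ ($D{\left(R \right)} = 7 - \left(\frac{35}{4} - 5\right) = 7 - \frac{15}{4} = \frac{13}{4}$)
$g = \frac{13}{4}$ ($g = 1 \cdot \frac{13}{4} = \frac{13}{4} \approx 3.25$)
$\left(J - g\right)^{2} = \left(25 - \frac{13}{4}\right)^{2} = \left(\frac{87}{4}\right)^{2} = \frac{7569}{16}$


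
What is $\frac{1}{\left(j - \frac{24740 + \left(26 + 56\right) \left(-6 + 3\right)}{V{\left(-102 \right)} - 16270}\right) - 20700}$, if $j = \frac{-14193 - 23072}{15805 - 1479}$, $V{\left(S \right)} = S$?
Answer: $- \frac{1010971}{20928216948} \approx -4.8307 \cdot 10^{-5}$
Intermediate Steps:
$j = - \frac{1285}{494}$ ($j = - \frac{37265}{14326} = \left(-37265\right) \frac{1}{14326} = - \frac{1285}{494} \approx -2.6012$)
$\frac{1}{\left(j - \frac{24740 + \left(26 + 56\right) \left(-6 + 3\right)}{V{\left(-102 \right)} - 16270}\right) - 20700} = \frac{1}{\left(- \frac{1285}{494} - \frac{24740 + \left(26 + 56\right) \left(-6 + 3\right)}{-102 - 16270}\right) - 20700} = \frac{1}{\left(- \frac{1285}{494} - \frac{24740 + 82 \left(-3\right)}{-16372}\right) - 20700} = \frac{1}{\left(- \frac{1285}{494} - \left(24740 - 246\right) \left(- \frac{1}{16372}\right)\right) - 20700} = \frac{1}{\left(- \frac{1285}{494} - 24494 \left(- \frac{1}{16372}\right)\right) - 20700} = \frac{1}{\left(- \frac{1285}{494} - - \frac{12247}{8186}\right) - 20700} = \frac{1}{\left(- \frac{1285}{494} + \frac{12247}{8186}\right) - 20700} = \frac{1}{- \frac{1117248}{1010971} - 20700} = \frac{1}{- \frac{20928216948}{1010971}} = - \frac{1010971}{20928216948}$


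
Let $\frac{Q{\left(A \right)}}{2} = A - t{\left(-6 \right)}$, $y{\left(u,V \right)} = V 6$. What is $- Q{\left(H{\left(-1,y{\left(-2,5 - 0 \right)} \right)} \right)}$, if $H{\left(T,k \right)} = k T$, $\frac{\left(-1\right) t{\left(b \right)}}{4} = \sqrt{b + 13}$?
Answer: $60 - 8 \sqrt{7} \approx 38.834$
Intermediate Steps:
$t{\left(b \right)} = - 4 \sqrt{13 + b}$ ($t{\left(b \right)} = - 4 \sqrt{b + 13} = - 4 \sqrt{13 + b}$)
$y{\left(u,V \right)} = 6 V$
$H{\left(T,k \right)} = T k$
$Q{\left(A \right)} = 2 A + 8 \sqrt{7}$ ($Q{\left(A \right)} = 2 \left(A - - 4 \sqrt{13 - 6}\right) = 2 \left(A - - 4 \sqrt{7}\right) = 2 \left(A + 4 \sqrt{7}\right) = 2 A + 8 \sqrt{7}$)
$- Q{\left(H{\left(-1,y{\left(-2,5 - 0 \right)} \right)} \right)} = - (2 \left(- 6 \left(5 - 0\right)\right) + 8 \sqrt{7}) = - (2 \left(- 6 \left(5 + 0\right)\right) + 8 \sqrt{7}) = - (2 \left(- 6 \cdot 5\right) + 8 \sqrt{7}) = - (2 \left(\left(-1\right) 30\right) + 8 \sqrt{7}) = - (2 \left(-30\right) + 8 \sqrt{7}) = - (-60 + 8 \sqrt{7}) = 60 - 8 \sqrt{7}$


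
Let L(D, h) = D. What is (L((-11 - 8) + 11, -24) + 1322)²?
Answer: 1726596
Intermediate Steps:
(L((-11 - 8) + 11, -24) + 1322)² = (((-11 - 8) + 11) + 1322)² = ((-19 + 11) + 1322)² = (-8 + 1322)² = 1314² = 1726596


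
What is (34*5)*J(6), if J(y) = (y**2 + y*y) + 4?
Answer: 12920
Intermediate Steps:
J(y) = 4 + 2*y**2 (J(y) = (y**2 + y**2) + 4 = 2*y**2 + 4 = 4 + 2*y**2)
(34*5)*J(6) = (34*5)*(4 + 2*6**2) = 170*(4 + 2*36) = 170*(4 + 72) = 170*76 = 12920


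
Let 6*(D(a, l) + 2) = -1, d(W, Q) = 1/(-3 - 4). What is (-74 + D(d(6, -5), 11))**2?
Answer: 208849/36 ≈ 5801.4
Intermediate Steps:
d(W, Q) = -1/7 (d(W, Q) = 1/(-7) = -1/7)
D(a, l) = -13/6 (D(a, l) = -2 + (1/6)*(-1) = -2 - 1/6 = -13/6)
(-74 + D(d(6, -5), 11))**2 = (-74 - 13/6)**2 = (-457/6)**2 = 208849/36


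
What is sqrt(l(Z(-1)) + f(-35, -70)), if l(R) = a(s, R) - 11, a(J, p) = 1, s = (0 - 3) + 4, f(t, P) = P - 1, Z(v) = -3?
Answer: 9*I ≈ 9.0*I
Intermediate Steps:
f(t, P) = -1 + P
s = 1 (s = -3 + 4 = 1)
l(R) = -10 (l(R) = 1 - 11 = -10)
sqrt(l(Z(-1)) + f(-35, -70)) = sqrt(-10 + (-1 - 70)) = sqrt(-10 - 71) = sqrt(-81) = 9*I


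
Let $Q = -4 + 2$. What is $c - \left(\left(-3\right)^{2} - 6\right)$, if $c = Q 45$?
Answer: $-93$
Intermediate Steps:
$Q = -2$
$c = -90$ ($c = \left(-2\right) 45 = -90$)
$c - \left(\left(-3\right)^{2} - 6\right) = -90 - \left(\left(-3\right)^{2} - 6\right) = -90 - \left(9 - 6\right) = -90 - 3 = -93$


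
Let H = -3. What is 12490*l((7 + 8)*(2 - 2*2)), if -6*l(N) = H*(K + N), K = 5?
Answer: -156125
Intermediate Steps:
l(N) = 5/2 + N/2 (l(N) = -(-1)*(5 + N)/2 = -(-15 - 3*N)/6 = 5/2 + N/2)
12490*l((7 + 8)*(2 - 2*2)) = 12490*(5/2 + ((7 + 8)*(2 - 2*2))/2) = 12490*(5/2 + (15*(2 - 4))/2) = 12490*(5/2 + (15*(-2))/2) = 12490*(5/2 + (½)*(-30)) = 12490*(5/2 - 15) = 12490*(-25/2) = -156125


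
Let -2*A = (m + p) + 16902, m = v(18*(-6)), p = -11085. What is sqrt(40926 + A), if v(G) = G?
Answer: sqrt(152286)/2 ≈ 195.12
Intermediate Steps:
m = -108 (m = 18*(-6) = -108)
A = -5709/2 (A = -((-108 - 11085) + 16902)/2 = -(-11193 + 16902)/2 = -1/2*5709 = -5709/2 ≈ -2854.5)
sqrt(40926 + A) = sqrt(40926 - 5709/2) = sqrt(76143/2) = sqrt(152286)/2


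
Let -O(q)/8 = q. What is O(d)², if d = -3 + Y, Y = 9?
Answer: 2304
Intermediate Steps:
d = 6 (d = -3 + 9 = 6)
O(q) = -8*q
O(d)² = (-8*6)² = (-48)² = 2304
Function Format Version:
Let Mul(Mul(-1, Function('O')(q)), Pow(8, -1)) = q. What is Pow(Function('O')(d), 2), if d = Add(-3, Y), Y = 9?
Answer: 2304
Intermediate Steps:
d = 6 (d = Add(-3, 9) = 6)
Function('O')(q) = Mul(-8, q)
Pow(Function('O')(d), 2) = Pow(Mul(-8, 6), 2) = Pow(-48, 2) = 2304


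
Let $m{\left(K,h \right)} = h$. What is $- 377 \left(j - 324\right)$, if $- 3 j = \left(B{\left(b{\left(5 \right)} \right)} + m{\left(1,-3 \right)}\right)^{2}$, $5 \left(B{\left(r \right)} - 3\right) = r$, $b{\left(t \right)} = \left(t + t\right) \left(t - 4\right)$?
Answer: $\frac{367952}{3} \approx 1.2265 \cdot 10^{5}$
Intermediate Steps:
$b{\left(t \right)} = 2 t \left(-4 + t\right)$
$B{\left(r \right)} = 3 + \frac{r}{5}$
$j = - \frac{4}{3}$ ($j = - \frac{\left(\left(3 + \frac{2 \cdot 5 \left(-4 + 5\right)}{5}\right) - 3\right)^{2}}{3} = - \frac{\left(\left(3 + \frac{2 \cdot 5 \cdot 1}{5}\right) - 3\right)^{2}}{3} = - \frac{\left(\left(3 + \frac{1}{5} \cdot 10\right) - 3\right)^{2}}{3} = - \frac{\left(\left(3 + 2\right) - 3\right)^{2}}{3} = - \frac{\left(5 - 3\right)^{2}}{3} = - \frac{2^{2}}{3} = \left(- \frac{1}{3}\right) 4 = - \frac{4}{3} \approx -1.3333$)
$- 377 \left(j - 324\right) = - 377 \left(- \frac{4}{3} - 324\right) = \left(-377\right) \left(- \frac{976}{3}\right) = \frac{367952}{3}$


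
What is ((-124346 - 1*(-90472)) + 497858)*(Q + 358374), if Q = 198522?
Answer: 258390833664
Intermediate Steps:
((-124346 - 1*(-90472)) + 497858)*(Q + 358374) = ((-124346 - 1*(-90472)) + 497858)*(198522 + 358374) = ((-124346 + 90472) + 497858)*556896 = (-33874 + 497858)*556896 = 463984*556896 = 258390833664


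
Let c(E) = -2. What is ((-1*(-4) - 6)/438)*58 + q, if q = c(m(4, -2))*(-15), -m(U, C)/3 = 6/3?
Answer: 6512/219 ≈ 29.735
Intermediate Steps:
m(U, C) = -6 (m(U, C) = -18/3 = -3*2 = -6)
q = 30 (q = -2*(-15) = 30)
((-1*(-4) - 6)/438)*58 + q = ((-1*(-4) - 6)/438)*58 + 30 = ((4 - 6)*(1/438))*58 + 30 = -2*1/438*58 + 30 = -1/219*58 + 30 = -58/219 + 30 = 6512/219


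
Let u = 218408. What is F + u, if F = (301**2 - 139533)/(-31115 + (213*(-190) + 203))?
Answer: 7795224394/35691 ≈ 2.1841e+5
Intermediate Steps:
F = 24466/35691 (F = (90601 - 139533)/(-31115 + (-40470 + 203)) = -48932/(-31115 - 40267) = -48932/(-71382) = -48932*(-1/71382) = 24466/35691 ≈ 0.68550)
F + u = 24466/35691 + 218408 = 7795224394/35691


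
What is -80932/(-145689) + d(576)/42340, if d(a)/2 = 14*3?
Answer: 859724689/1542118065 ≈ 0.55750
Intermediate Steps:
d(a) = 84 (d(a) = 2*(14*3) = 2*42 = 84)
-80932/(-145689) + d(576)/42340 = -80932/(-145689) + 84/42340 = -80932*(-1/145689) + 84*(1/42340) = 80932/145689 + 21/10585 = 859724689/1542118065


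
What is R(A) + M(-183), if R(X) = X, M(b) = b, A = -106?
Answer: -289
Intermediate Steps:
R(A) + M(-183) = -106 - 183 = -289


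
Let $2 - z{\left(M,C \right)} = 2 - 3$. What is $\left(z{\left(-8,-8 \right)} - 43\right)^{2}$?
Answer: $1600$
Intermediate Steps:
$z{\left(M,C \right)} = 3$ ($z{\left(M,C \right)} = 2 - \left(2 - 3\right) = 2 - -1 = 2 + 1 = 3$)
$\left(z{\left(-8,-8 \right)} - 43\right)^{2} = \left(3 - 43\right)^{2} = \left(-40\right)^{2} = 1600$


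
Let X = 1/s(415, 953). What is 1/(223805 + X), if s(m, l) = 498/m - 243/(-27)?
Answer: 51/11414060 ≈ 4.4682e-6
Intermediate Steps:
s(m, l) = 9 + 498/m (s(m, l) = 498/m - 243*(-1/27) = 498/m + 9 = 9 + 498/m)
X = 5/51 (X = 1/(9 + 498/415) = 1/(9 + 498*(1/415)) = 1/(9 + 6/5) = 1/(51/5) = 5/51 ≈ 0.098039)
1/(223805 + X) = 1/(223805 + 5/51) = 1/(11414060/51) = 51/11414060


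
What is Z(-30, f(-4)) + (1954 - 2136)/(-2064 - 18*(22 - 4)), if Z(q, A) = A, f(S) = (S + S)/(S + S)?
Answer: 1285/1194 ≈ 1.0762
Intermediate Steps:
f(S) = 1 (f(S) = (2*S)/((2*S)) = (2*S)*(1/(2*S)) = 1)
Z(-30, f(-4)) + (1954 - 2136)/(-2064 - 18*(22 - 4)) = 1 + (1954 - 2136)/(-2064 - 18*(22 - 4)) = 1 - 182/(-2064 - 18*18) = 1 - 182/(-2064 - 324) = 1 - 182/(-2388) = 1 - 182*(-1/2388) = 1 + 91/1194 = 1285/1194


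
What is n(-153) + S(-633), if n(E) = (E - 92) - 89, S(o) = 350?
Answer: 16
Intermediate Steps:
n(E) = -181 + E (n(E) = (-92 + E) - 89 = -181 + E)
n(-153) + S(-633) = (-181 - 153) + 350 = -334 + 350 = 16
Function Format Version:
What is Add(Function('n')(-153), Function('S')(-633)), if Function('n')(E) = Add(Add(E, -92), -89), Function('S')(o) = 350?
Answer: 16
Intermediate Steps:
Function('n')(E) = Add(-181, E) (Function('n')(E) = Add(Add(-92, E), -89) = Add(-181, E))
Add(Function('n')(-153), Function('S')(-633)) = Add(Add(-181, -153), 350) = Add(-334, 350) = 16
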